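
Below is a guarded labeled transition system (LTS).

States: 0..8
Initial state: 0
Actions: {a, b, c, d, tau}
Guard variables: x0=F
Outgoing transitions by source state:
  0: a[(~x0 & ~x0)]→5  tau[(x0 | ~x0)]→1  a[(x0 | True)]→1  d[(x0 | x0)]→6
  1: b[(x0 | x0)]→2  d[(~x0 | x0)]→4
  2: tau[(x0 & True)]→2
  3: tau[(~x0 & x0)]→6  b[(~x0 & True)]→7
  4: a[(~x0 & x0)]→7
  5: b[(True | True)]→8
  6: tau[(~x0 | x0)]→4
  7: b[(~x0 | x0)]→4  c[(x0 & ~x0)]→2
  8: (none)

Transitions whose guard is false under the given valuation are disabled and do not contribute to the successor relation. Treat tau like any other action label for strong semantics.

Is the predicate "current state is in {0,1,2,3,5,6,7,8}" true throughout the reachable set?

Allowed set {0,1,2,3,5,6,7,8}
Reachable = {0,1,4,5,8}
  0: safe
  1: safe
  4: outside
  5: safe
  8: safe
counterexample path to 4: a·d

Answer: INVARIANT VIOLATED at state 4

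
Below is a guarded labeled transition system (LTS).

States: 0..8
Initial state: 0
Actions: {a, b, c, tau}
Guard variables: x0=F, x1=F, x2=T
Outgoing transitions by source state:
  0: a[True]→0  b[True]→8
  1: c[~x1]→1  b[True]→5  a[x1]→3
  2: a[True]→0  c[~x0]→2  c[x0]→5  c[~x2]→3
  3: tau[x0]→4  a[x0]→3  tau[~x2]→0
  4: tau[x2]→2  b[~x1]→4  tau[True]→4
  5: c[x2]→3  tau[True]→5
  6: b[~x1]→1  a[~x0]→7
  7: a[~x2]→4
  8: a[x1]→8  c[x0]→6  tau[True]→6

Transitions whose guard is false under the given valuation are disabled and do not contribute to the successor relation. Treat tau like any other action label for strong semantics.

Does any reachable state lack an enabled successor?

Answer: DEADLOCK at state 3

Trace:
Reachable = {0,1,3,5,6,7,8}
  0: a→0  b→8  [deg 2]
  1: b→5  c→1  [deg 2]
  3: ∅  [STUCK]
  5: c→3  tau→5  [deg 2]
  6: a→7  b→1  [deg 2]
  7: ∅  [STUCK]
  8: tau→6  [deg 1]
trace reaching 3: b·tau·b·b·c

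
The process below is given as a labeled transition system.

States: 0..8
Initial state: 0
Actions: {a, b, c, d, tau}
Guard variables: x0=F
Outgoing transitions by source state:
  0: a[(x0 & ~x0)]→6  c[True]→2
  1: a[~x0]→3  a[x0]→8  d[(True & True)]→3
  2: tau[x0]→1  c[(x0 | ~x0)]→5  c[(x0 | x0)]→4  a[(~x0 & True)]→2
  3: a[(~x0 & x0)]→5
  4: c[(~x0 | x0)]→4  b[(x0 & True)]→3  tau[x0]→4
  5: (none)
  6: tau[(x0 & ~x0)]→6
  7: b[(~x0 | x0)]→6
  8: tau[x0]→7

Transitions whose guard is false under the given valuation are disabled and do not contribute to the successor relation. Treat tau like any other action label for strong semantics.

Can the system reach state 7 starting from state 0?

Answer: UNREACHABLE

Working:
7 transition(s) survive guard evaluation.
L0 = {0}
L1 = {2}  cumulative {0,2}
L2 = {5}  cumulative {0,2,5}
Reachable = {0,2,5}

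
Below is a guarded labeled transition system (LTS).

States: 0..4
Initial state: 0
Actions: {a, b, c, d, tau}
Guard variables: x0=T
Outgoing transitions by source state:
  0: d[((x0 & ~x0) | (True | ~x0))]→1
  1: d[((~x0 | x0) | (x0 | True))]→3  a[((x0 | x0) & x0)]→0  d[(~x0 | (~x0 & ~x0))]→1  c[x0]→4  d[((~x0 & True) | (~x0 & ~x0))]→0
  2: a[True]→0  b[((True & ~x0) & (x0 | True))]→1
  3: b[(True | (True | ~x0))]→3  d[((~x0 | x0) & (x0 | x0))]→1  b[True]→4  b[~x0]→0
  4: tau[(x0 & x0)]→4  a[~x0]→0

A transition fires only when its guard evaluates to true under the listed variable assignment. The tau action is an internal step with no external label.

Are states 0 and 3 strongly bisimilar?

Refine partition for ~:
  round 0: {{0,1,2,3,4}}
  round 1: {{0},{1},{2},{3},{4}}
5 equivalence class(es) (converged in 2)
0∈{0}, 3∈{3}

Answer: NOT BISIMILAR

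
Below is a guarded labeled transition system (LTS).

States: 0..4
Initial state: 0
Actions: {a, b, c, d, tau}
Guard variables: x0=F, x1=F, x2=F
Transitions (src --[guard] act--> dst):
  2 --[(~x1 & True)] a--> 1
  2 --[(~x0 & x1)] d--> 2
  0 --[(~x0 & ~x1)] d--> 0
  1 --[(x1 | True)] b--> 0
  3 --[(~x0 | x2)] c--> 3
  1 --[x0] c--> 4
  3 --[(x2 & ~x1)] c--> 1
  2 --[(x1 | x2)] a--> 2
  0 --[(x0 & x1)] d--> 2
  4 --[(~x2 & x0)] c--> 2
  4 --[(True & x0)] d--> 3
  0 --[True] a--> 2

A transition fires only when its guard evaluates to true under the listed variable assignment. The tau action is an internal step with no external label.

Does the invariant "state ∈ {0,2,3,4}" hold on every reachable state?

Answer: INVARIANT VIOLATED at state 1

Working:
Allowed set {0,2,3,4}
Reach set: {0,1,2}
  0: ok
  1: outside
  2: ok
reach 1 via a·a — violates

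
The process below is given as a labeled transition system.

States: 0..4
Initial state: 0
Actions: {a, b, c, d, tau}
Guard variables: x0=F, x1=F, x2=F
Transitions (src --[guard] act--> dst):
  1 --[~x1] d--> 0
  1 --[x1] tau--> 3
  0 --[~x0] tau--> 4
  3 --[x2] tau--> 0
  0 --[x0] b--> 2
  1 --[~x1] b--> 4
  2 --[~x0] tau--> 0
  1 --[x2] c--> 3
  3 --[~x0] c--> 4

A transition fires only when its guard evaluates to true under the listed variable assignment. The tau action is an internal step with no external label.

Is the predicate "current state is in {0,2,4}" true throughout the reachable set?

Inv-set: {0,2,4}
R = {0,4}
  0: ✓
  4: ✓

Answer: INVARIANT HOLDS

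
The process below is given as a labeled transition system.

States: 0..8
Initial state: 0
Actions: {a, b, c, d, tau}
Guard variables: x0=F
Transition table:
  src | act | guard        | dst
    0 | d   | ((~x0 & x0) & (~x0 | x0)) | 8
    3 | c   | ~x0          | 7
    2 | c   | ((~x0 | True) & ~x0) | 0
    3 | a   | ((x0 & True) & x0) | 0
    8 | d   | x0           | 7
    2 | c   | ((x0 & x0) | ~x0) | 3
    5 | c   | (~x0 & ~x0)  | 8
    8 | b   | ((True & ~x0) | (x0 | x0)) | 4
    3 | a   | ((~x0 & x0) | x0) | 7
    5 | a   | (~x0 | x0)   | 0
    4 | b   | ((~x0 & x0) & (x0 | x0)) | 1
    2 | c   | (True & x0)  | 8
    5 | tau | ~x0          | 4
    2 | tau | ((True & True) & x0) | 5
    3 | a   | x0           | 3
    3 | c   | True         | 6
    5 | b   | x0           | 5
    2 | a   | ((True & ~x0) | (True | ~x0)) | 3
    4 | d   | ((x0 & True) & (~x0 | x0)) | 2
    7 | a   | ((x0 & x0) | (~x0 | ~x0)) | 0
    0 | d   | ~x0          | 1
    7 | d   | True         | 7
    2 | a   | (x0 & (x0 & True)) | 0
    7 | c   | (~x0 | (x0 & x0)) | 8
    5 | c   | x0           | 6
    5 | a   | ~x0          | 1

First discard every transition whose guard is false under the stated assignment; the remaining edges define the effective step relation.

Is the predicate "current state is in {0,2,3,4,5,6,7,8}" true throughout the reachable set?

Answer: INVARIANT VIOLATED at state 1

Trace:
Safe = {0,2,3,4,5,6,7,8}
Reachable = {0,1}
  0: ✓
  1: VIOLATES
witness against invariant: d → 1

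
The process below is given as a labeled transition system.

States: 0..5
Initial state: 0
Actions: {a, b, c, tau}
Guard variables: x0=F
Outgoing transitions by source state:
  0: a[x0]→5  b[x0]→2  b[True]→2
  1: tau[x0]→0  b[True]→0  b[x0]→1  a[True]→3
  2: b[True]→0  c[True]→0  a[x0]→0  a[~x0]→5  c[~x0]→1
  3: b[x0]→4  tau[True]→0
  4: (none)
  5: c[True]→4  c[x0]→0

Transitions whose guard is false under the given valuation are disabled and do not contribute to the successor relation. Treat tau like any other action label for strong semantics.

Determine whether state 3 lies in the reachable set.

9 transition(s) survive guard evaluation.
Layer 0: {0}
Layer 1: {2}  now seen {0,2}
Layer 2: {1,5}  now seen {0,1,2,5}
Layer 3: {3,4}  now seen {0,1,2,3,4,5}
Reachable = {0,1,2,3,4,5}
witness 3: b·c·a

Answer: REACHABLE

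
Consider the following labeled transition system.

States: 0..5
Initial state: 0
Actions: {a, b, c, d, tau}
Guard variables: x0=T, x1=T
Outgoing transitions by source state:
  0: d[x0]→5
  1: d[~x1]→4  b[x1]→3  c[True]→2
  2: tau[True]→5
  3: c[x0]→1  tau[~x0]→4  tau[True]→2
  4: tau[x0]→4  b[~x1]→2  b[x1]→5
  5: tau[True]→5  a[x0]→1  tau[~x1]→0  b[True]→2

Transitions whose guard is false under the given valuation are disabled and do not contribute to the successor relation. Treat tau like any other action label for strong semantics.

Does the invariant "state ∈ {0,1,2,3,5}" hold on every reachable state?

Safe = {0,1,2,3,5}
Reach set: {0,1,2,3,5}
  0: ✓
  1: ✓
  2: ✓
  3: ✓
  5: ✓

Answer: INVARIANT HOLDS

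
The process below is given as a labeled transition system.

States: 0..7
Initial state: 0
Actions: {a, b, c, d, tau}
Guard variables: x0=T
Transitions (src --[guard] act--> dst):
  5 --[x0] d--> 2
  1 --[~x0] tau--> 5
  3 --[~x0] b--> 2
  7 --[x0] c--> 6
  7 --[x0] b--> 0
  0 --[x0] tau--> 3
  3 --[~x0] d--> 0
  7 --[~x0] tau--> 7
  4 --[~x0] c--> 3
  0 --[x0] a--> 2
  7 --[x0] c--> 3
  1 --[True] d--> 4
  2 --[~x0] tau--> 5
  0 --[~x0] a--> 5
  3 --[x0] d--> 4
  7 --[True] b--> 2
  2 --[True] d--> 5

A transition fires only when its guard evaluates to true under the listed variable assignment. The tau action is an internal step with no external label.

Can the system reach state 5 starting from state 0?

Guard filter leaves 10 enabled edge(s).
depth 0: {0}
depth 1: {2,3}  now seen {0,2,3}
depth 2: {4,5}  now seen {0,2,3,4,5}
R = {0,2,3,4,5}
trace reaching 5: a·d

Answer: REACHABLE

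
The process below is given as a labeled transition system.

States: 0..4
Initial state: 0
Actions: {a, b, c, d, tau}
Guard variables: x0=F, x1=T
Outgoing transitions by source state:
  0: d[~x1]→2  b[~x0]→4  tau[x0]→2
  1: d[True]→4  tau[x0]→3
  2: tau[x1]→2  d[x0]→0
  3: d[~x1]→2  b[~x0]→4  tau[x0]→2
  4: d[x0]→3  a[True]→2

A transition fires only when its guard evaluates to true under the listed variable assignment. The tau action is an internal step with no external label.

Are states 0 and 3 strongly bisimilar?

Answer: BISIMILAR

Trace:
Refine partition for ~:
  π0 = {{0,1,2,3,4}}
  π1 = {{0,3},{1},{2},{4}}
stable after 2 split(s): 4 block(s)
0∈{0,3}, 3∈{0,3}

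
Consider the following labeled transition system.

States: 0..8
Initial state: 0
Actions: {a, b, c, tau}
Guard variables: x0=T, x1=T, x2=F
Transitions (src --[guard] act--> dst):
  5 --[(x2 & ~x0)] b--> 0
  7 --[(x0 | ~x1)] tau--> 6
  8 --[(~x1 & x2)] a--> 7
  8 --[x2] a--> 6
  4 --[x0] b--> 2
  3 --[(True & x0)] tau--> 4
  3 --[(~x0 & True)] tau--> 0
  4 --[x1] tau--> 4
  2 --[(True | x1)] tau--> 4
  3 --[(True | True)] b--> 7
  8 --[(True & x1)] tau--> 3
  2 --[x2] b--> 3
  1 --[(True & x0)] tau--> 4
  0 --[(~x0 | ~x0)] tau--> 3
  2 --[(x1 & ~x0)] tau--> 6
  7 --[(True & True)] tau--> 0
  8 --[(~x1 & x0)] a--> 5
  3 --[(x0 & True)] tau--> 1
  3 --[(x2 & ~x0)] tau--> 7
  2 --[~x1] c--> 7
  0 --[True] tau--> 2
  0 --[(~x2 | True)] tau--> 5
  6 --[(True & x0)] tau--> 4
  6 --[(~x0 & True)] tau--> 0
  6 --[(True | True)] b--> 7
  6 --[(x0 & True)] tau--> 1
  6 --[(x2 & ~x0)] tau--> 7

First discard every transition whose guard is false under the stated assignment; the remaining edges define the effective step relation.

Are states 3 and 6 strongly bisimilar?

Refine partition for ~:
  round 0: {{0,1,2,3,4,5,6,7,8}}
  round 1: {{0,1,2,7,8},{3,4,6},{5}}
  round 2: {{0},{1,2,8},{3,6},{4},{5},{7}}
  round 3: {{0},{1,2},{3,6},{4},{5},{7},{8}}
stable after 4 split(s): 7 block(s)
3∈{3,6}, 6∈{3,6}

Answer: BISIMILAR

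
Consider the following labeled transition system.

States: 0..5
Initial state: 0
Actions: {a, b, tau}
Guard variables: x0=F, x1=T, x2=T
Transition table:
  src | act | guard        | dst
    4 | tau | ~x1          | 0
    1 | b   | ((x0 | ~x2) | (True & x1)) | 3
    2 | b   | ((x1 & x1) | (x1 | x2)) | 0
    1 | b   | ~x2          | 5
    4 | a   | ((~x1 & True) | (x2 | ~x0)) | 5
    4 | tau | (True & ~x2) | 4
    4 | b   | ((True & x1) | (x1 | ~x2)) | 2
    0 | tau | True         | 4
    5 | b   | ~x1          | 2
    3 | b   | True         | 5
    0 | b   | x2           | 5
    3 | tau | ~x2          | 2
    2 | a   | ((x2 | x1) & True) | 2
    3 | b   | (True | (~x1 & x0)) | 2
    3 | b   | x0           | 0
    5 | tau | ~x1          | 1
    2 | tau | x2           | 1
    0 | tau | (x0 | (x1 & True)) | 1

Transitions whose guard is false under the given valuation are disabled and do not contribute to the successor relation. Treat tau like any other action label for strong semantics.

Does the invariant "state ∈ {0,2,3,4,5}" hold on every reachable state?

Answer: INVARIANT VIOLATED at state 1

Working:
Allowed set {0,2,3,4,5}
Reach set: {0,1,2,3,4,5}
  0: ok
  1: VIOLATES
  2: ok
  3: ok
  4: ok
  5: ok
counterexample path to 1: tau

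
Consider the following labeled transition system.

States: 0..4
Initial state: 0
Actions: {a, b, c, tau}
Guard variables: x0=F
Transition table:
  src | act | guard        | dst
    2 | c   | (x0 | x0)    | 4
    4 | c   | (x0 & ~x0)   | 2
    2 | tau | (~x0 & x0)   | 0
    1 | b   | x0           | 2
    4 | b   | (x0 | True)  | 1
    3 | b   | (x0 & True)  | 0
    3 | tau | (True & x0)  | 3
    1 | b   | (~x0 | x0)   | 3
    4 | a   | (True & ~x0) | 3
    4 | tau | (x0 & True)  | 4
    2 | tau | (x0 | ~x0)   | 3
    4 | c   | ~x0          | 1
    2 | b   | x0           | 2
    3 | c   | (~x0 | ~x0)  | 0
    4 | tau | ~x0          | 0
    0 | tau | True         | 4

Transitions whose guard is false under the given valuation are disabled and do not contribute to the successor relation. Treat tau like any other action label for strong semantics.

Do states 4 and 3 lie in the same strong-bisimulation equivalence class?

Answer: NOT BISIMILAR

Trace:
Compute ~ classes (split until stable):
  π0 = {{0,1,2,3,4}}
  π1 = {{0,2},{1},{3},{4}}
  π2 = {{0},{1},{2},{3},{4}}
5 equivalence class(es) (converged in 3)
class of 4: {4}; class of 3: {3}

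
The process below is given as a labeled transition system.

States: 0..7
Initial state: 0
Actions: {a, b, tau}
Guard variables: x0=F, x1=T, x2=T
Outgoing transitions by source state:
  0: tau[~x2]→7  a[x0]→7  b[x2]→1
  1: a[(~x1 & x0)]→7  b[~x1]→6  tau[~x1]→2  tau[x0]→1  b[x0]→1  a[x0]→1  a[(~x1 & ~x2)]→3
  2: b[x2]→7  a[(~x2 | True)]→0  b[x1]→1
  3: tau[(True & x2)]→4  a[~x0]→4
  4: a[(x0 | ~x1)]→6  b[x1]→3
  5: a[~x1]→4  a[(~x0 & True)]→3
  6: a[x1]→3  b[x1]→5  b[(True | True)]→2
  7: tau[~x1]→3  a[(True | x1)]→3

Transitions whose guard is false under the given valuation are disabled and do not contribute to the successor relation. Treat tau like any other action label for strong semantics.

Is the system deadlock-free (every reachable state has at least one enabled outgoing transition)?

Answer: DEADLOCK at state 1

Trace:
Reach set: {0,1}
  0: b→1  [1 out]
  1: ∅  [deadlock]
Path to 1: b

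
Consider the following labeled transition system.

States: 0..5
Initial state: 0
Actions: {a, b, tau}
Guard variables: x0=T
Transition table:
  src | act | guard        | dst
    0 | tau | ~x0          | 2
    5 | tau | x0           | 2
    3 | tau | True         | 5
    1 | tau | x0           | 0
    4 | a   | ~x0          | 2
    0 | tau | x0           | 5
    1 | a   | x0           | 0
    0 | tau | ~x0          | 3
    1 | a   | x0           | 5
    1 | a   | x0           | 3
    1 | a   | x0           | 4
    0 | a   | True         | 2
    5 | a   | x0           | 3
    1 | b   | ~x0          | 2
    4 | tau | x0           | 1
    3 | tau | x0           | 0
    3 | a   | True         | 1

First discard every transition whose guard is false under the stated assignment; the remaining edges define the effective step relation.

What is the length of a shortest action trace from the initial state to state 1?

Breadth-first toward 1:
  Layer 0: {0}
  Layer 1: {2,5}
  Layer 2: {3}
  Layer 3: {1}
1 enters at depth 3; path tau·a·a

Answer: 3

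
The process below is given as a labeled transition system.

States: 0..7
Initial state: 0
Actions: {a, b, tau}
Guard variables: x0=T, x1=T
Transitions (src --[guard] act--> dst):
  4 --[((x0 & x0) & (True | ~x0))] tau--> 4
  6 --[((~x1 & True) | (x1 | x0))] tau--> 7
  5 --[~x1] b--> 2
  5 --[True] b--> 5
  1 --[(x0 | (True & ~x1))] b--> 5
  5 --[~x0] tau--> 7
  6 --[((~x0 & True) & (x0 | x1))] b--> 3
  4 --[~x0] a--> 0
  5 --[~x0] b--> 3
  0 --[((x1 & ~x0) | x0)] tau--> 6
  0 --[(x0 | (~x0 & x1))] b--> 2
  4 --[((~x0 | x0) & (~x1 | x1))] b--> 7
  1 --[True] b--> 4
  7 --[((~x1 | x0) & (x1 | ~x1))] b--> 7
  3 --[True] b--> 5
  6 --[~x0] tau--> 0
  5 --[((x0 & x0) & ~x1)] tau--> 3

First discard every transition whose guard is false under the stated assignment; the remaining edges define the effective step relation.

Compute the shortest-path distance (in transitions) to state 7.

Answer: 2

Analysis:
BFS to 7:
  depth 0: {0}
  depth 1: {2,6}
  depth 2: {7}
first hit 7 at d=2 via tau·tau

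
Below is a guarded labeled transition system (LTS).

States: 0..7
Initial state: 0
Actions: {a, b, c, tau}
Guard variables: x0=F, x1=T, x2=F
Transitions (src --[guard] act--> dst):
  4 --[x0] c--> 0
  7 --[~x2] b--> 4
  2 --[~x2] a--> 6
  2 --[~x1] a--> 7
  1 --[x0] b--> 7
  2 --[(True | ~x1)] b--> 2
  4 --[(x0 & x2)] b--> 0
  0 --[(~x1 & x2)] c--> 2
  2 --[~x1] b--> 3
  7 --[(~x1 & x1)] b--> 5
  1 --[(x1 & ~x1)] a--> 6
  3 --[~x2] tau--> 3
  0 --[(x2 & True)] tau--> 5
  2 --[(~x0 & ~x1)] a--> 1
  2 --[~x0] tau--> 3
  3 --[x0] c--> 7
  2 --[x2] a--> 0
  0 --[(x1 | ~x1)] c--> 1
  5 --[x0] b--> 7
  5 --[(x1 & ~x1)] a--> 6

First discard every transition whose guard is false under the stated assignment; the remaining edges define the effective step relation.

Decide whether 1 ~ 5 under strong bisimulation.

Answer: BISIMILAR

Trace:
Bisimulation quotient by refinement:
  π0 = {{0,1,2,3,4,5,6,7}}
  π1 = {{0},{1,4,5,6},{2},{3},{7}}
Fixed point at round 2; 5 class(es).
1∈{1,4,5,6}, 5∈{1,4,5,6}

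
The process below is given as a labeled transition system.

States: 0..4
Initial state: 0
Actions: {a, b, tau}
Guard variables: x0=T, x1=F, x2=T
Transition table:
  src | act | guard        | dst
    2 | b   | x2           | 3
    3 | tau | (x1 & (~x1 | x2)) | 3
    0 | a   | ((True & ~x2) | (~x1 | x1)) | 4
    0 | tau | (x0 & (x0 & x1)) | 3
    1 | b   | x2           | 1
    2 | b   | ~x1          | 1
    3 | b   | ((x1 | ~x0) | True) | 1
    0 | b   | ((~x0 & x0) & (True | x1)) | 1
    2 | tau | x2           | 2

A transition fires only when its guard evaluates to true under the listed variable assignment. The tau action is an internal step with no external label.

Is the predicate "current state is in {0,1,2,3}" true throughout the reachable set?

Answer: INVARIANT VIOLATED at state 4

Analysis:
Inv-set: {0,1,2,3}
R = {0,4}
  0: ok
  4: ✗ unsafe
counterexample path to 4: a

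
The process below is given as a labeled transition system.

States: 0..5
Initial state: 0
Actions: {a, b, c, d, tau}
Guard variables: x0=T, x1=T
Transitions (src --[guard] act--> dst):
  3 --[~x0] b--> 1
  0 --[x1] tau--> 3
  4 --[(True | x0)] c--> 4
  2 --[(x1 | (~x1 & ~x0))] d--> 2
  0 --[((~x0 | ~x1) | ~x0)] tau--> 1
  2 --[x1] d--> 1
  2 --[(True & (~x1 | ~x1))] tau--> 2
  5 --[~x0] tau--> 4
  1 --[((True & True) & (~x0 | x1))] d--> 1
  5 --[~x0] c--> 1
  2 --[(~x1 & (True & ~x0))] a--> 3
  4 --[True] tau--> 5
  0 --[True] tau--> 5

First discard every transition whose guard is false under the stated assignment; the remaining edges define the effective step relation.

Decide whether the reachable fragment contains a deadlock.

Answer: DEADLOCK at state 3

Working:
R = {0,3,5}
  0: tau→3  tau→5  [2 exit(s)]
  3: ∅  [no exit]
  5: ∅  [no exit]
witness 3: tau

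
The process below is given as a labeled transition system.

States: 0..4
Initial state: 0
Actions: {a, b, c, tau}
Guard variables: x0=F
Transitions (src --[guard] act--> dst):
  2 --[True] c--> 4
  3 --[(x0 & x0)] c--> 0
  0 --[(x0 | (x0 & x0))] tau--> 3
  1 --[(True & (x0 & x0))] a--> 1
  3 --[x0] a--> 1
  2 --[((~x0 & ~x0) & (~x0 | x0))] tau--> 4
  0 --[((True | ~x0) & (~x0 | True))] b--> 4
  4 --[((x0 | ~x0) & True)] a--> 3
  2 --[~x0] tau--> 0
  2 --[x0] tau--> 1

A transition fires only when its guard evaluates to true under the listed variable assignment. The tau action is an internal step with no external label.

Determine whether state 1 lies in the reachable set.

Answer: UNREACHABLE

Trace:
5 transition(s) survive guard evaluation.
L0 = {0}
L1 = {4}  total {0,4}
L2 = {3}  total {0,3,4}
Reachable = {0,3,4}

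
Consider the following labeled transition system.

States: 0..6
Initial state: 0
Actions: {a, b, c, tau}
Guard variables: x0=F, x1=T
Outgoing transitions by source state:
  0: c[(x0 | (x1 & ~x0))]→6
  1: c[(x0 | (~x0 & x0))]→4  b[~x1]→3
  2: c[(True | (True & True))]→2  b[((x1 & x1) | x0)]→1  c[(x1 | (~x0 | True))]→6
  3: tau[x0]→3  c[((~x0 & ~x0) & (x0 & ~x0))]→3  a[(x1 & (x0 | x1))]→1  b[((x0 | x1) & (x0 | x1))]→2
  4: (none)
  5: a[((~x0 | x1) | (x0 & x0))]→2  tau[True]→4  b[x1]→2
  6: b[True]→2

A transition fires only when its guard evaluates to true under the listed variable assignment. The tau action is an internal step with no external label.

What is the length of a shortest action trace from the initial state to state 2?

Answer: 2

Working:
BFS to 2:
  Layer 0: {0}
  Layer 1: {6}
  Layer 2: {2}
depth(2)=2, e.g. c·b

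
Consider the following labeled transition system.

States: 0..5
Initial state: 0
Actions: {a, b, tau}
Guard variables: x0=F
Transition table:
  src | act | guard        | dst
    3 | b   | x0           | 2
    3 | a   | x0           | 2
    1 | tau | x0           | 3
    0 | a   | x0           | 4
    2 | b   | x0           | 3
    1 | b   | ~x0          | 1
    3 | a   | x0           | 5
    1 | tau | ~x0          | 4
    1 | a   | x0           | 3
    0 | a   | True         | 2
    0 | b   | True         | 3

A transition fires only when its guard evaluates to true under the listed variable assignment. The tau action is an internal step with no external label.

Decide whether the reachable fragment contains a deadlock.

Answer: DEADLOCK at state 2

Working:
R = {0,2,3}
  0: a→2  b→3  [2 exit(s)]
  2: ∅  [STUCK]
  3: ∅  [STUCK]
Path to 2: a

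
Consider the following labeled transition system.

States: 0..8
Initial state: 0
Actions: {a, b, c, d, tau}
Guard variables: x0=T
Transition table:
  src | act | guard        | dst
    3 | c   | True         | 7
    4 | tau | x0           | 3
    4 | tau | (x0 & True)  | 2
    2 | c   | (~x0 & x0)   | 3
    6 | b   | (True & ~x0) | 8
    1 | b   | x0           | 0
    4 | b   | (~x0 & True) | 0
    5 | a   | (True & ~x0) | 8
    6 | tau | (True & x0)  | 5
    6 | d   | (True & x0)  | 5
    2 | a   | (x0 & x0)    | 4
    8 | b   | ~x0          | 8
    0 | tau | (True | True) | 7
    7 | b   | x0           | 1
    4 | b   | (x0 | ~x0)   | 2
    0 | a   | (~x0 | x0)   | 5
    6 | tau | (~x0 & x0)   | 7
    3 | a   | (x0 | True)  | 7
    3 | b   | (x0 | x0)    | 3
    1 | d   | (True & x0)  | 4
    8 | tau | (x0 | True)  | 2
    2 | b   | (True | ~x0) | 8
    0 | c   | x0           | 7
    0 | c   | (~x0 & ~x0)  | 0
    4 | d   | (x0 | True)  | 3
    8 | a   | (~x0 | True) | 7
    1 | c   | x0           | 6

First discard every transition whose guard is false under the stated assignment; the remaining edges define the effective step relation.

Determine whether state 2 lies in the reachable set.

Guard filter leaves 20 enabled edge(s).
L0 = {0}
L1 = {5,7}  cumulative {0,5,7}
L2 = {1}  cumulative {0,1,5,7}
L3 = {4,6}  cumulative {0,1,4,5,6,7}
L4 = {2,3}  cumulative {0,1,2,3,4,5,6,7}
L5 = {8}  cumulative {0,1,2,3,4,5,6,7,8}
R = {0,1,2,3,4,5,6,7,8}
trace reaching 2: tau·b·d·tau

Answer: REACHABLE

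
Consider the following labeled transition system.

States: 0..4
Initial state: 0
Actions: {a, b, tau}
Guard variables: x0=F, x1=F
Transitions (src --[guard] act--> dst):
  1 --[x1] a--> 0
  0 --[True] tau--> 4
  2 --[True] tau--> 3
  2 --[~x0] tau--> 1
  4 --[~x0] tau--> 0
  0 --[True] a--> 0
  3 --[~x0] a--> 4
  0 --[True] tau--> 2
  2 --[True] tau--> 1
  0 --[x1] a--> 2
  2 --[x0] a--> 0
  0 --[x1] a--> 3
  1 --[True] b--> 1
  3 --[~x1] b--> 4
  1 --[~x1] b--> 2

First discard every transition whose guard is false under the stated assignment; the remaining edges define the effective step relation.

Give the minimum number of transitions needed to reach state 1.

Layered search for 1:
  L0 = {0}
  L1 = {2,4}
  L2 = {1,3}
first hit 1 at d=2 via tau·tau

Answer: 2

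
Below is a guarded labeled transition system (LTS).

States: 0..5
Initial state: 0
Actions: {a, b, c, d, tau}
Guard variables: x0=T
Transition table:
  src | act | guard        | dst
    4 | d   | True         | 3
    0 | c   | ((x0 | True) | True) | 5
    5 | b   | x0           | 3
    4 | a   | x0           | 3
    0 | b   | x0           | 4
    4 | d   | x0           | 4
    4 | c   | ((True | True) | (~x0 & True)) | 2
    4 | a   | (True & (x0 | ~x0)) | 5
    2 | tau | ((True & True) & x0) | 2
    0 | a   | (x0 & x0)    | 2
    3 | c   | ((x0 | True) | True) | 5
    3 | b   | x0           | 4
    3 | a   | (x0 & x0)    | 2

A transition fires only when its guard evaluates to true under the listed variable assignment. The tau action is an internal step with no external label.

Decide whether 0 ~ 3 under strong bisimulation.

Refine partition for ~:
  π0 = {{0,1,2,3,4,5}}
  π1 = {{0,3},{1},{2},{4},{5}}
Fixed point at round 2; 5 class(es).
[0]={0,3}  [3]={0,3}

Answer: BISIMILAR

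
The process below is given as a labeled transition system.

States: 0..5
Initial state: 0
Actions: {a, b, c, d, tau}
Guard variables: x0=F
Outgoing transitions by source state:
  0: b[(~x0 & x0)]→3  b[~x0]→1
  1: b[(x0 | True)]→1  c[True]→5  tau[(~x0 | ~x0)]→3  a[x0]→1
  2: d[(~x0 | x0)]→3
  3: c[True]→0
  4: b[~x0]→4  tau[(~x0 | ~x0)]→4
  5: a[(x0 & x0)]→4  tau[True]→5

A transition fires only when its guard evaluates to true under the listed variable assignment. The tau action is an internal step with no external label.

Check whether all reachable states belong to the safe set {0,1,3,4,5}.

Safe = {0,1,3,4,5}
Reachable = {0,1,3,5}
  0: ok
  1: ok
  3: ok
  5: ok

Answer: INVARIANT HOLDS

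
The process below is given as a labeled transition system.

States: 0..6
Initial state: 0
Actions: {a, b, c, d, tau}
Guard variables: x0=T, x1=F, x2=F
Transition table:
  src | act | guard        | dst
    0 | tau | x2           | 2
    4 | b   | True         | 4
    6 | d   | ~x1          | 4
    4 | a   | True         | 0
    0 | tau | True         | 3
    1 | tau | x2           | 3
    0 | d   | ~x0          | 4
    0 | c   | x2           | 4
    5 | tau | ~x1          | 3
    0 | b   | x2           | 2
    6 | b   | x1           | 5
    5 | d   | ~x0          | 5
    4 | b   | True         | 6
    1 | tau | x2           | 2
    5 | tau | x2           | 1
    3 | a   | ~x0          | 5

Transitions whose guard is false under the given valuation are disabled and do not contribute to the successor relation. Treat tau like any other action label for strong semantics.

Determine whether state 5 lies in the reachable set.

Answer: UNREACHABLE

Trace:
Guard filter leaves 6 enabled edge(s).
depth 0: {0}
depth 1: {3}  total {0,3}
Reach set: {0,3}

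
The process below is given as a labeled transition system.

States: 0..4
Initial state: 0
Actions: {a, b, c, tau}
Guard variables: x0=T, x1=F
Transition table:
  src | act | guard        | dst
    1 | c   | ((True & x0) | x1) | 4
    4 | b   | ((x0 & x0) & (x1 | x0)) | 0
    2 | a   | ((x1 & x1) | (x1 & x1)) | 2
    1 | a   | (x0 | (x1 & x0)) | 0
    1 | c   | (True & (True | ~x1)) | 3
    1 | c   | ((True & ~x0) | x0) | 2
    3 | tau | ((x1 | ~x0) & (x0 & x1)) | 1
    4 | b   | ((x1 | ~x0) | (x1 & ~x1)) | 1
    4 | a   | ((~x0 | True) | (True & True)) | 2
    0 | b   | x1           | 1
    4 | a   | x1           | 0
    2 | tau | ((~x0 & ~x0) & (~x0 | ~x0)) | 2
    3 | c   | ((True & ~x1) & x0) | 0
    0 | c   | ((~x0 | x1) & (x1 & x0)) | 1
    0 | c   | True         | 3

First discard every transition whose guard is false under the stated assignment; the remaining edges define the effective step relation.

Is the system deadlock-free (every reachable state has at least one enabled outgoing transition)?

R = {0,3}
  0: c→3  [1 out]
  3: c→0  [1 out]

Answer: DEADLOCK-FREE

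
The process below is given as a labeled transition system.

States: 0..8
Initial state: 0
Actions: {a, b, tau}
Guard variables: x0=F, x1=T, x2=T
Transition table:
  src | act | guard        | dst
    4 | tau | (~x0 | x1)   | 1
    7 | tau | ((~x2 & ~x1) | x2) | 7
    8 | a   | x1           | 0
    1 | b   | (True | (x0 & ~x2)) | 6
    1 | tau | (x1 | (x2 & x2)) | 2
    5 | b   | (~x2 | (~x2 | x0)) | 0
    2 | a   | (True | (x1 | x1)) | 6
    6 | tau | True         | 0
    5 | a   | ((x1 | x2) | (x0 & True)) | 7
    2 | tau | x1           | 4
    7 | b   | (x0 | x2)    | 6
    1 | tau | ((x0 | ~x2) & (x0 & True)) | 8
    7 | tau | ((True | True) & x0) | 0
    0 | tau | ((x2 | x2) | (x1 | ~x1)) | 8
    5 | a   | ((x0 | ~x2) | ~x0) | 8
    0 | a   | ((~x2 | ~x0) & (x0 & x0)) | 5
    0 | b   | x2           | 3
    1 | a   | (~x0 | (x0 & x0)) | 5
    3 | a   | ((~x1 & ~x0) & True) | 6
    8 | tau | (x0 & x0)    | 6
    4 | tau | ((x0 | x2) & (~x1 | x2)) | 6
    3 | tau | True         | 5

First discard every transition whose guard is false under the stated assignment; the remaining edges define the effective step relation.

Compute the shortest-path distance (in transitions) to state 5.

Answer: 2

Trace:
Layered search for 5:
  L0 = {0}
  L1 = {3,8}
  L2 = {5}
5 enters at depth 2; path b·tau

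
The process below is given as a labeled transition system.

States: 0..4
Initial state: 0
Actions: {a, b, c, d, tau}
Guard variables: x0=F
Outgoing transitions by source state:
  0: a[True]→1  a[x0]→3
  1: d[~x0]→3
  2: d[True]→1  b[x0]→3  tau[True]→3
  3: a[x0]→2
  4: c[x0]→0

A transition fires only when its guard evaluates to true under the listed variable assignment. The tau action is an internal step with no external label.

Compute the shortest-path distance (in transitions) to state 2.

Answer: UNREACHABLE

Analysis:
Layered search for 2:
  depth 0: {0}
  depth 1: {1}
  depth 2: {3}
2 never appears.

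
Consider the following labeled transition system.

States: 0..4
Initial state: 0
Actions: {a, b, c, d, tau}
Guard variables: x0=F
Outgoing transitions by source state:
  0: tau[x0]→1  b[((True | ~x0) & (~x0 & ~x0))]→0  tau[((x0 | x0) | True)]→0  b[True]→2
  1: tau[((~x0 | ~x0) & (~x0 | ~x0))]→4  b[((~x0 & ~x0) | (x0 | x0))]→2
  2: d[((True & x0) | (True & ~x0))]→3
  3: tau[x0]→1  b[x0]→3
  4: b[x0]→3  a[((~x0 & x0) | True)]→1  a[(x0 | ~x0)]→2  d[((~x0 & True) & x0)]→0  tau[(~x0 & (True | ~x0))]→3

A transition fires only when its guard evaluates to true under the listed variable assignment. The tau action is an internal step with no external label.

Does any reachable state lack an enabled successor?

Answer: DEADLOCK at state 3

Working:
Reachable = {0,2,3}
  0: b→0  b→2  tau→0  [3 exit(s)]
  2: d→3  [1 exit(s)]
  3: ∅  [no exit]
trace reaching 3: b·d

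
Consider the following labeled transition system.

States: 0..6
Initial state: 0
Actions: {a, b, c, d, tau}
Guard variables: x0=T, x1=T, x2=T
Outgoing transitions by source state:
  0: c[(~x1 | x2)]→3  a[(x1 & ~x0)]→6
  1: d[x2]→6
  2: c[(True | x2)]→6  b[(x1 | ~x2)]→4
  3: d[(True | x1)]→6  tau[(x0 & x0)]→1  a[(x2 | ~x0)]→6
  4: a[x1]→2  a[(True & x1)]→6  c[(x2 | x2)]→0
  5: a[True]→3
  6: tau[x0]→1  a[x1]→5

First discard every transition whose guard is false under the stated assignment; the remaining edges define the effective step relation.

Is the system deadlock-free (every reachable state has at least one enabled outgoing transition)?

R = {0,1,3,5,6}
  0: c→3  [1 exit(s)]
  1: d→6  [1 exit(s)]
  3: a→6  d→6  tau→1  [3 exit(s)]
  5: a→3  [1 exit(s)]
  6: a→5  tau→1  [2 exit(s)]

Answer: DEADLOCK-FREE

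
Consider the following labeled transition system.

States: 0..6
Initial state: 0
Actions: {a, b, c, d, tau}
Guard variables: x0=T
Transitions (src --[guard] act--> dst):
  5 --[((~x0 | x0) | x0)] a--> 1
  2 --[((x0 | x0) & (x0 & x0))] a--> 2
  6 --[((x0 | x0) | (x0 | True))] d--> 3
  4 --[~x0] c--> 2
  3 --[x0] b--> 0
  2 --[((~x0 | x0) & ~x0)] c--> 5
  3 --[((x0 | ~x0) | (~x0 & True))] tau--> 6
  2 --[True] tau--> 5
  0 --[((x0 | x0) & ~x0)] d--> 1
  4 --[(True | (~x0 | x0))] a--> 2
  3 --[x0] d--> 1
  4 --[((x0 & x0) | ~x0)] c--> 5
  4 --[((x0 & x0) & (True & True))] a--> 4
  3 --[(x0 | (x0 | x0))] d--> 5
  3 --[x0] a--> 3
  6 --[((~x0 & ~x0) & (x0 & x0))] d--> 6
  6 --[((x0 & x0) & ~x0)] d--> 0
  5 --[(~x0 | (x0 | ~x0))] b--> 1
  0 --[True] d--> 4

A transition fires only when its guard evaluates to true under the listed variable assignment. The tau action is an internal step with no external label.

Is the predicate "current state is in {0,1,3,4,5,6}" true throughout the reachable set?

Allowed set {0,1,3,4,5,6}
Reachable = {0,1,2,4,5}
  0: ✓
  1: ✓
  2: ✗ unsafe
  4: ✓
  5: ✓
witness against invariant: d·a → 2

Answer: INVARIANT VIOLATED at state 2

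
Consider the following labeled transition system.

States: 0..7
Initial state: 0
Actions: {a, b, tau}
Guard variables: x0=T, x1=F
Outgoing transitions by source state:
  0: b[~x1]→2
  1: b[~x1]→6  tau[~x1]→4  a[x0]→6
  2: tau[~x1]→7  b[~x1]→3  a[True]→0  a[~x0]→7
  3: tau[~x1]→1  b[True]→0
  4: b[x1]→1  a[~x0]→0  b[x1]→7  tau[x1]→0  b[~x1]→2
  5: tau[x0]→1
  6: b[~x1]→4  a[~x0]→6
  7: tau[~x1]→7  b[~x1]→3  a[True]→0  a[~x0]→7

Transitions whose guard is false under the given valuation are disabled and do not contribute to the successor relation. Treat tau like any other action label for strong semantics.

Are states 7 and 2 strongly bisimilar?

Bisimulation quotient by refinement:
  round 0: {{0,1,2,3,4,5,6,7}}
  round 1: {{0,4,6},{1,2,7},{3},{5}}
  round 2: {{0,4},{1},{2,7},{3},{5},{6}}
6 equivalence class(es) (converged in 3)
class of 7: {2,7}; class of 2: {2,7}

Answer: BISIMILAR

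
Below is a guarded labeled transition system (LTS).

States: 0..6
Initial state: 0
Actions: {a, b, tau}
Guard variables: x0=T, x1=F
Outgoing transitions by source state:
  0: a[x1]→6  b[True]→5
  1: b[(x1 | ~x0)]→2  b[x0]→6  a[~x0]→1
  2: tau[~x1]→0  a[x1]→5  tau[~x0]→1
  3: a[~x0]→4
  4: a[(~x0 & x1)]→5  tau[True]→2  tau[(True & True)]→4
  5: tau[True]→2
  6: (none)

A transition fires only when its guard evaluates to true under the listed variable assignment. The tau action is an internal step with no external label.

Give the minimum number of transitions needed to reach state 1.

Layered search for 1:
  depth 0: {0}
  depth 1: {5}
  depth 2: {2}
1 never appears.

Answer: UNREACHABLE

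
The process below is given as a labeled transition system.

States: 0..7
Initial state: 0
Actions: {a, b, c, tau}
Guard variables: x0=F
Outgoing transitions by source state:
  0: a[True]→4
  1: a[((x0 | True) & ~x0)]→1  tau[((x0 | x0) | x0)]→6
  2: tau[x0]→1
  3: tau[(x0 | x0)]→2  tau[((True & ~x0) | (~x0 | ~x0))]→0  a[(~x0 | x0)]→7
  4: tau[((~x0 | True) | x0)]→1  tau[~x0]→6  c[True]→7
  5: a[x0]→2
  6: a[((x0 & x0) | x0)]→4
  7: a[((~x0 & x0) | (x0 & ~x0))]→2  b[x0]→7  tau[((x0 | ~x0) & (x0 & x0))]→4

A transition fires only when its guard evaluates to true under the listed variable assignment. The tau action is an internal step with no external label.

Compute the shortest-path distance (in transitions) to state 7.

Answer: 2

Working:
Layered search for 7:
  L0 = {0}
  L1 = {4}
  L2 = {1,6,7}
7 enters at depth 2; path a·c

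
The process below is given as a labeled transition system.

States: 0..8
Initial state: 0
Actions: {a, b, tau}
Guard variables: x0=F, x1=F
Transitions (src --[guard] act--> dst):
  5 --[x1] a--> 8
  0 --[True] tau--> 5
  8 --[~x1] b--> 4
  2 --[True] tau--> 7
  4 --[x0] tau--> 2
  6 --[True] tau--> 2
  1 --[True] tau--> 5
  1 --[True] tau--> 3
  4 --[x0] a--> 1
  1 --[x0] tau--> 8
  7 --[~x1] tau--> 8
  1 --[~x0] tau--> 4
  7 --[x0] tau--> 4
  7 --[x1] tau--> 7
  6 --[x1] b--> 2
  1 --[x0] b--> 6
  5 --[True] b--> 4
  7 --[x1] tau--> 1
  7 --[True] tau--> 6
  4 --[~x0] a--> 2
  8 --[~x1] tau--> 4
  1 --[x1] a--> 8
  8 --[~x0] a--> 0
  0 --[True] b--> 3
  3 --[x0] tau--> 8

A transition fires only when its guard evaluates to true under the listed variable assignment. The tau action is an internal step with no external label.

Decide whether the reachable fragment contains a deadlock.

R = {0,2,3,4,5,6,7,8}
  0: b→3  tau→5  [2 exit(s)]
  2: tau→7  [1 exit(s)]
  3: ∅  [STUCK]
  4: a→2  [1 exit(s)]
  5: b→4  [1 exit(s)]
  6: tau→2  [1 exit(s)]
  7: tau→6  tau→8  [2 exit(s)]
  8: a→0  b→4  tau→4  [3 exit(s)]
witness 3: b

Answer: DEADLOCK at state 3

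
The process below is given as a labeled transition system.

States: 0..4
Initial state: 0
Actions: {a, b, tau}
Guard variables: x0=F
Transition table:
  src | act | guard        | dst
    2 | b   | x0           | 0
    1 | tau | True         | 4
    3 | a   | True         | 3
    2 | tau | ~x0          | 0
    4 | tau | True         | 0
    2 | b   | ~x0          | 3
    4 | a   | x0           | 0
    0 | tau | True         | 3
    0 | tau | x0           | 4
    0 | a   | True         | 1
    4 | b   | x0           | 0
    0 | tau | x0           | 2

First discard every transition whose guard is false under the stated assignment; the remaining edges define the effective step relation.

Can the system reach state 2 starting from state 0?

Answer: UNREACHABLE

Trace:
Guard filter leaves 7 enabled edge(s).
Layer 0: {0}
Layer 1: {1,3}  total {0,1,3}
Layer 2: {4}  total {0,1,3,4}
Reachable = {0,1,3,4}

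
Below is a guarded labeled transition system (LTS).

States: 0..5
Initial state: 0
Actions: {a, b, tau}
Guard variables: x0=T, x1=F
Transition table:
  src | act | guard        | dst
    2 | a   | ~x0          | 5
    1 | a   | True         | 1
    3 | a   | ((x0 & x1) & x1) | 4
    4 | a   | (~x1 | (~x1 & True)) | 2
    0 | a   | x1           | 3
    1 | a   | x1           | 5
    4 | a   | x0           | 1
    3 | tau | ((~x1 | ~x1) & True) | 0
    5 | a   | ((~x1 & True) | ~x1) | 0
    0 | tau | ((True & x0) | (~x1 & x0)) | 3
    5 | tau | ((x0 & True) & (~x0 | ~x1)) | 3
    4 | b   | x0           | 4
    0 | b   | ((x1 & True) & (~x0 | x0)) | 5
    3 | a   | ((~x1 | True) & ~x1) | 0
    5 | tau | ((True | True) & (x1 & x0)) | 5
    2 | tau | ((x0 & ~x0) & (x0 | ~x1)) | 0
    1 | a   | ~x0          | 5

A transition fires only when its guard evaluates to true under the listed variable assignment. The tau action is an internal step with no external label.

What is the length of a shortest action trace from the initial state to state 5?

Answer: UNREACHABLE

Working:
BFS to 5:
  L0 = {0}
  L1 = {3}
5 never appears.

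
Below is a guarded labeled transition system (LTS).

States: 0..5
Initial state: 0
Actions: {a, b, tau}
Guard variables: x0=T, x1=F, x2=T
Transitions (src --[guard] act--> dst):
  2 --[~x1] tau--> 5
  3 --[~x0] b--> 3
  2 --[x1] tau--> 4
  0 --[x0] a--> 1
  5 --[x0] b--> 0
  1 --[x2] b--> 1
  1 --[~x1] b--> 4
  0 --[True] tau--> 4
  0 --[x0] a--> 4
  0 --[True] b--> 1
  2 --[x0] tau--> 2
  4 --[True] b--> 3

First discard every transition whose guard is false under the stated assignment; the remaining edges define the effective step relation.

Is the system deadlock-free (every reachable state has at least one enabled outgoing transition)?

Answer: DEADLOCK at state 3

Working:
R = {0,1,3,4}
  0: a→1  a→4  b→1  tau→4  [4 exit(s)]
  1: b→1  b→4  [2 exit(s)]
  3: ∅  [deadlock]
  4: b→3  [1 exit(s)]
witness 3: a·b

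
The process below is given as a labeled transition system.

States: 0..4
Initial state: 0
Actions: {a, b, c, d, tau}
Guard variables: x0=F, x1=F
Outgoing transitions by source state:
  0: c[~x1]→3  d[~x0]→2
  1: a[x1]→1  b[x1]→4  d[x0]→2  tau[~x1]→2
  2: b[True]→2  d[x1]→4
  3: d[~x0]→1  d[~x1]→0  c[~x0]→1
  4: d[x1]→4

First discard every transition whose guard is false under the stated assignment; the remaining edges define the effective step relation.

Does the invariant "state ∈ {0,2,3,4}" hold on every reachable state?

Answer: INVARIANT VIOLATED at state 1

Trace:
Allowed set {0,2,3,4}
R = {0,1,2,3}
  0: ✓
  1: outside
  2: ✓
  3: ✓
witness against invariant: c·d → 1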